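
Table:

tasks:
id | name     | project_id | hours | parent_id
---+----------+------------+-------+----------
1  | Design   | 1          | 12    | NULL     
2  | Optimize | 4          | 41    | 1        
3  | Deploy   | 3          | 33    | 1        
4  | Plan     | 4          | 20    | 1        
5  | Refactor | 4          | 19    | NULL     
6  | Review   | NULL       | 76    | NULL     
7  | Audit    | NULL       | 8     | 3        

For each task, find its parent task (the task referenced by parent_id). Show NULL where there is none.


This is a self-join: tasks is joined to a second copy of itself, matching each row's parent_id to another row's id. Use LEFT JOIN so rows with parent_id=NULL are kept.
  - task 1 (Design): parent_id=NULL -> NULL
  - task 2 (Optimize): parent_id=1 -> Design
  - task 3 (Deploy): parent_id=1 -> Design
  - task 4 (Plan): parent_id=1 -> Design
  - task 5 (Refactor): parent_id=NULL -> NULL
  - task 6 (Review): parent_id=NULL -> NULL
  - task 7 (Audit): parent_id=3 -> Deploy

SQL:
SELECT a.name AS item, b.name AS parent
FROM tasks a
LEFT JOIN tasks b ON a.parent_id = b.id

Result:
item     | parent
---------+-------
Design   | NULL  
Optimize | Design
Deploy   | Design
Plan     | Design
Refactor | NULL  
Review   | NULL  
Audit    | Deploy


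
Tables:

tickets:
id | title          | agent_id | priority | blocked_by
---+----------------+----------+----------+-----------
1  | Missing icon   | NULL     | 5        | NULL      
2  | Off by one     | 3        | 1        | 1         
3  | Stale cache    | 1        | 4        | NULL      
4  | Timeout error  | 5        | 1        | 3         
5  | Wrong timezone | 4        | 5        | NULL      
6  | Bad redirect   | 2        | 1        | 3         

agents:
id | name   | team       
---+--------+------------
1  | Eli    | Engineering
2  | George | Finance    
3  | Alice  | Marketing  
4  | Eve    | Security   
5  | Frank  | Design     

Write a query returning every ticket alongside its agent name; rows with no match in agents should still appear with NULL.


LEFT JOIN keeps every row from tickets (the left table); where agent_id has no match in agents, the agent columns become NULL. Walk through each ticket:
  - ticket 1 (Missing icon): agent_id=NULL, no match -> kept with NULL
  - ticket 2 (Off by one): agent_id=3 -> matches Alice
  - ticket 3 (Stale cache): agent_id=1 -> matches Eli
  - ticket 4 (Timeout error): agent_id=5 -> matches Frank
  - ticket 5 (Wrong timezone): agent_id=4 -> matches Eve
  - ticket 6 (Bad redirect): agent_id=2 -> matches George
All 6 rows appear; 1 has NULL agent.

SQL:
SELECT a.title, b.name AS agent
FROM tickets a
LEFT JOIN agents b ON a.agent_id = b.id

Result:
title          | agent 
---------------+-------
Missing icon   | NULL  
Off by one     | Alice 
Stale cache    | Eli   
Timeout error  | Frank 
Wrong timezone | Eve   
Bad redirect   | George


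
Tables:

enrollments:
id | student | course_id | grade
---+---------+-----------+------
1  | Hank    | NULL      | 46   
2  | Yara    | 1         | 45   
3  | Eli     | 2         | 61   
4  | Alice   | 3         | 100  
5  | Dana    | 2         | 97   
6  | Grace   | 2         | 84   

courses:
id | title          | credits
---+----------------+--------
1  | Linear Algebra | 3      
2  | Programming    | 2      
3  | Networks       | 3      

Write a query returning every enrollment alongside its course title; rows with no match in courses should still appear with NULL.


LEFT JOIN keeps every row from enrollments (the left table); where course_id has no match in courses, the course columns become NULL. Walk through each enrollment:
  - enrollment 1 (Hank): course_id=NULL, no match -> kept with NULL
  - enrollment 2 (Yara): course_id=1 -> matches Linear Algebra
  - enrollment 3 (Eli): course_id=2 -> matches Programming
  - enrollment 4 (Alice): course_id=3 -> matches Networks
  - enrollment 5 (Dana): course_id=2 -> matches Programming
  - enrollment 6 (Grace): course_id=2 -> matches Programming
All 6 rows appear; 1 has NULL course.

SQL:
SELECT a.student, b.title AS course
FROM enrollments a
LEFT JOIN courses b ON a.course_id = b.id

Result:
student | course        
--------+---------------
Hank    | NULL          
Yara    | Linear Algebra
Eli     | Programming   
Alice   | Networks      
Dana    | Programming   
Grace   | Programming   


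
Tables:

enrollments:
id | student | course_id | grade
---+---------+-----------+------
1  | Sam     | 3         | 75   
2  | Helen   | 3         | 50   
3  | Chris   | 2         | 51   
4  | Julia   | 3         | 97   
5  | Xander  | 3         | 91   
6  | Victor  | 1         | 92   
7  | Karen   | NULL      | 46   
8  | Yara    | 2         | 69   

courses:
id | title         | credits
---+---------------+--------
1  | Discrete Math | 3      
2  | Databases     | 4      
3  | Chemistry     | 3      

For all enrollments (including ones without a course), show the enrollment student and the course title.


LEFT JOIN keeps every row from enrollments (the left table); where course_id has no match in courses, the course columns become NULL. Walk through each enrollment:
  - enrollment 1 (Sam): course_id=3 -> matches Chemistry
  - enrollment 2 (Helen): course_id=3 -> matches Chemistry
  - enrollment 3 (Chris): course_id=2 -> matches Databases
  - enrollment 4 (Julia): course_id=3 -> matches Chemistry
  - enrollment 5 (Xander): course_id=3 -> matches Chemistry
  - enrollment 6 (Victor): course_id=1 -> matches Discrete Math
  - enrollment 7 (Karen): course_id=NULL, no match -> kept with NULL
  - enrollment 8 (Yara): course_id=2 -> matches Databases
All 8 rows appear; 1 has NULL course.

SQL:
SELECT a.student, b.title AS course
FROM enrollments a
LEFT JOIN courses b ON a.course_id = b.id

Result:
student | course       
--------+--------------
Sam     | Chemistry    
Helen   | Chemistry    
Chris   | Databases    
Julia   | Chemistry    
Xander  | Chemistry    
Victor  | Discrete Math
Karen   | NULL         
Yara    | Databases    


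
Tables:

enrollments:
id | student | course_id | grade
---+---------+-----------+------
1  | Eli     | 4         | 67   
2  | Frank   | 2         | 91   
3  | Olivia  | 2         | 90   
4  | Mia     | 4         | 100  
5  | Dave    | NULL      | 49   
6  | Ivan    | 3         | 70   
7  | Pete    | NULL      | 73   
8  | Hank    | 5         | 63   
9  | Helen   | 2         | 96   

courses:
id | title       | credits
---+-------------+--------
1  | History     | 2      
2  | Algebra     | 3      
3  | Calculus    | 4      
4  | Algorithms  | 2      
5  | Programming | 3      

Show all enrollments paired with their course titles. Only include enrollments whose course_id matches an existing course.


INNER JOIN keeps only enrollments rows whose course_id matches an id in courses. Walk through each enrollment:
  - enrollment 1 (Eli): course_id=4 -> matches Algorithms
  - enrollment 2 (Frank): course_id=2 -> matches Algebra
  - enrollment 3 (Olivia): course_id=2 -> matches Algebra
  - enrollment 4 (Mia): course_id=4 -> matches Algorithms
  - enrollment 5 (Dave): course_id=NULL, no match -> dropped
  - enrollment 6 (Ivan): course_id=3 -> matches Calculus
  - enrollment 7 (Pete): course_id=NULL, no match -> dropped
  - enrollment 8 (Hank): course_id=5 -> matches Programming
  - enrollment 9 (Helen): course_id=2 -> matches Algebra
So 2 of 9 rows are dropped.

SQL:
SELECT a.student, b.title AS course
FROM enrollments a
INNER JOIN courses b ON a.course_id = b.id

Result:
student | course     
--------+------------
Eli     | Algorithms 
Frank   | Algebra    
Olivia  | Algebra    
Mia     | Algorithms 
Ivan    | Calculus   
Hank    | Programming
Helen   | Algebra    


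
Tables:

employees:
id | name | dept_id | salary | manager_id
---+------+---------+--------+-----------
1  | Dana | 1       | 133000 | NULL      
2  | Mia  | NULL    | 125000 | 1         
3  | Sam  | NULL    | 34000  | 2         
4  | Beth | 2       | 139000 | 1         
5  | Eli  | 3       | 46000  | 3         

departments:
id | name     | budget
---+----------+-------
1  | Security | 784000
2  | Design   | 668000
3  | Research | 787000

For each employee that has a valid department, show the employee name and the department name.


INNER JOIN keeps only employees rows whose dept_id matches an id in departments. Walk through each employee:
  - employee 1 (Dana): dept_id=1 -> matches Security
  - employee 2 (Mia): dept_id=NULL, no match -> dropped
  - employee 3 (Sam): dept_id=NULL, no match -> dropped
  - employee 4 (Beth): dept_id=2 -> matches Design
  - employee 5 (Eli): dept_id=3 -> matches Research
So 2 of 5 rows are dropped.

SQL:
SELECT a.name, b.name AS department
FROM employees a
INNER JOIN departments b ON a.dept_id = b.id

Result:
name | department
-----+-----------
Dana | Security  
Beth | Design    
Eli  | Research  


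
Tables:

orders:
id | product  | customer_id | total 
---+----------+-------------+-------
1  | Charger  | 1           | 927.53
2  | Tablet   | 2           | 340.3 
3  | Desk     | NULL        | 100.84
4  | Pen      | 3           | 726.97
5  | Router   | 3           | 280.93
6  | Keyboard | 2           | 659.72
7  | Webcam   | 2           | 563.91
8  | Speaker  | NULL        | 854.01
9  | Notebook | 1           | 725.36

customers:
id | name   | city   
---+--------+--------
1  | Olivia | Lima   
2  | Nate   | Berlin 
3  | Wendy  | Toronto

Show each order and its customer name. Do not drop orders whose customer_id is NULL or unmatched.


LEFT JOIN keeps every row from orders (the left table); where customer_id has no match in customers, the customer columns become NULL. Walk through each order:
  - order 1 (Charger): customer_id=1 -> matches Olivia
  - order 2 (Tablet): customer_id=2 -> matches Nate
  - order 3 (Desk): customer_id=NULL, no match -> kept with NULL
  - order 4 (Pen): customer_id=3 -> matches Wendy
  - order 5 (Router): customer_id=3 -> matches Wendy
  - order 6 (Keyboard): customer_id=2 -> matches Nate
  - order 7 (Webcam): customer_id=2 -> matches Nate
  - order 8 (Speaker): customer_id=NULL, no match -> kept with NULL
  - order 9 (Notebook): customer_id=1 -> matches Olivia
All 9 rows appear; 2 have NULL customer.

SQL:
SELECT a.product, b.name AS customer
FROM orders a
LEFT JOIN customers b ON a.customer_id = b.id

Result:
product  | customer
---------+---------
Charger  | Olivia  
Tablet   | Nate    
Desk     | NULL    
Pen      | Wendy   
Router   | Wendy   
Keyboard | Nate    
Webcam   | Nate    
Speaker  | NULL    
Notebook | Olivia  


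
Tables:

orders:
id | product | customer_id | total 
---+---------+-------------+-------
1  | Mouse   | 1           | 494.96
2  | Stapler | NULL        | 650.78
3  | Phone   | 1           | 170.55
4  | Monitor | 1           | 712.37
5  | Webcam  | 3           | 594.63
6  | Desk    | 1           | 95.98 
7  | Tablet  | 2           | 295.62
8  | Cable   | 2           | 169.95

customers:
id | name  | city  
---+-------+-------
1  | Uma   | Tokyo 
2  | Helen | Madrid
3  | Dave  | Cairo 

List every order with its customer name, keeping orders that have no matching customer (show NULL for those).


LEFT JOIN keeps every row from orders (the left table); where customer_id has no match in customers, the customer columns become NULL. Walk through each order:
  - order 1 (Mouse): customer_id=1 -> matches Uma
  - order 2 (Stapler): customer_id=NULL, no match -> kept with NULL
  - order 3 (Phone): customer_id=1 -> matches Uma
  - order 4 (Monitor): customer_id=1 -> matches Uma
  - order 5 (Webcam): customer_id=3 -> matches Dave
  - order 6 (Desk): customer_id=1 -> matches Uma
  - order 7 (Tablet): customer_id=2 -> matches Helen
  - order 8 (Cable): customer_id=2 -> matches Helen
All 8 rows appear; 1 has NULL customer.

SQL:
SELECT a.product, b.name AS customer
FROM orders a
LEFT JOIN customers b ON a.customer_id = b.id

Result:
product | customer
--------+---------
Mouse   | Uma     
Stapler | NULL    
Phone   | Uma     
Monitor | Uma     
Webcam  | Dave    
Desk    | Uma     
Tablet  | Helen   
Cable   | Helen   


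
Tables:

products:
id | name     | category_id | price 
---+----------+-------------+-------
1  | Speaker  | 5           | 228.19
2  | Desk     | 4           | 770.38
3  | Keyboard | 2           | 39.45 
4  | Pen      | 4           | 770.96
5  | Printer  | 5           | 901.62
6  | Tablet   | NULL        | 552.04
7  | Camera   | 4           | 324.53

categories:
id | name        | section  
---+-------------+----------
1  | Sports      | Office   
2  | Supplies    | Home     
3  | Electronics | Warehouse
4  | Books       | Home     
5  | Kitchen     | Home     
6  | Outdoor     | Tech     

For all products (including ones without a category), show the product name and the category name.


LEFT JOIN keeps every row from products (the left table); where category_id has no match in categories, the category columns become NULL. Walk through each product:
  - product 1 (Speaker): category_id=5 -> matches Kitchen
  - product 2 (Desk): category_id=4 -> matches Books
  - product 3 (Keyboard): category_id=2 -> matches Supplies
  - product 4 (Pen): category_id=4 -> matches Books
  - product 5 (Printer): category_id=5 -> matches Kitchen
  - product 6 (Tablet): category_id=NULL, no match -> kept with NULL
  - product 7 (Camera): category_id=4 -> matches Books
All 7 rows appear; 1 has NULL category.

SQL:
SELECT a.name, b.name AS category
FROM products a
LEFT JOIN categories b ON a.category_id = b.id

Result:
name     | category
---------+---------
Speaker  | Kitchen 
Desk     | Books   
Keyboard | Supplies
Pen      | Books   
Printer  | Kitchen 
Tablet   | NULL    
Camera   | Books   


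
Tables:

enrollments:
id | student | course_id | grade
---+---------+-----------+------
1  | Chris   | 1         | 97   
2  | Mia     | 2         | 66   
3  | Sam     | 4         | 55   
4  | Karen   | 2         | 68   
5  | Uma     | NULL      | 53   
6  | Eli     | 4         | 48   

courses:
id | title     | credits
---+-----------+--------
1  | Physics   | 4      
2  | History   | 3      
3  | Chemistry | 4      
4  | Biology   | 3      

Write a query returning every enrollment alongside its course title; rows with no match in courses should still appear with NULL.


LEFT JOIN keeps every row from enrollments (the left table); where course_id has no match in courses, the course columns become NULL. Walk through each enrollment:
  - enrollment 1 (Chris): course_id=1 -> matches Physics
  - enrollment 2 (Mia): course_id=2 -> matches History
  - enrollment 3 (Sam): course_id=4 -> matches Biology
  - enrollment 4 (Karen): course_id=2 -> matches History
  - enrollment 5 (Uma): course_id=NULL, no match -> kept with NULL
  - enrollment 6 (Eli): course_id=4 -> matches Biology
All 6 rows appear; 1 has NULL course.

SQL:
SELECT a.student, b.title AS course
FROM enrollments a
LEFT JOIN courses b ON a.course_id = b.id

Result:
student | course 
--------+--------
Chris   | Physics
Mia     | History
Sam     | Biology
Karen   | History
Uma     | NULL   
Eli     | Biology


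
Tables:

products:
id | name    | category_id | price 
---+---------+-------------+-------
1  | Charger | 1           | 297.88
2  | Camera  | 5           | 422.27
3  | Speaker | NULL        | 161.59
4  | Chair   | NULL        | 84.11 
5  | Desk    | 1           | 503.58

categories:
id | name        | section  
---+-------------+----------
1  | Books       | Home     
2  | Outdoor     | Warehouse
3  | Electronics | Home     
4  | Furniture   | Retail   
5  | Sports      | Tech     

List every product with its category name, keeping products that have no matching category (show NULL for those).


LEFT JOIN keeps every row from products (the left table); where category_id has no match in categories, the category columns become NULL. Walk through each product:
  - product 1 (Charger): category_id=1 -> matches Books
  - product 2 (Camera): category_id=5 -> matches Sports
  - product 3 (Speaker): category_id=NULL, no match -> kept with NULL
  - product 4 (Chair): category_id=NULL, no match -> kept with NULL
  - product 5 (Desk): category_id=1 -> matches Books
All 5 rows appear; 2 have NULL category.

SQL:
SELECT a.name, b.name AS category
FROM products a
LEFT JOIN categories b ON a.category_id = b.id

Result:
name    | category
--------+---------
Charger | Books   
Camera  | Sports  
Speaker | NULL    
Chair   | NULL    
Desk    | Books   


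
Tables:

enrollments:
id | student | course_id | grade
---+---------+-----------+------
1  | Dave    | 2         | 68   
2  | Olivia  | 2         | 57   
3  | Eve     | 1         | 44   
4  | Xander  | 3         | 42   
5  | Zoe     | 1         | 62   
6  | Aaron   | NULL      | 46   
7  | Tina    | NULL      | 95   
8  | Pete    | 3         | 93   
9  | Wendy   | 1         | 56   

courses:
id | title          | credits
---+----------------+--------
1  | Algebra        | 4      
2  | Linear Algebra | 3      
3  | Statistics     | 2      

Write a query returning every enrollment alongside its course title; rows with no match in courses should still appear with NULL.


LEFT JOIN keeps every row from enrollments (the left table); where course_id has no match in courses, the course columns become NULL. Walk through each enrollment:
  - enrollment 1 (Dave): course_id=2 -> matches Linear Algebra
  - enrollment 2 (Olivia): course_id=2 -> matches Linear Algebra
  - enrollment 3 (Eve): course_id=1 -> matches Algebra
  - enrollment 4 (Xander): course_id=3 -> matches Statistics
  - enrollment 5 (Zoe): course_id=1 -> matches Algebra
  - enrollment 6 (Aaron): course_id=NULL, no match -> kept with NULL
  - enrollment 7 (Tina): course_id=NULL, no match -> kept with NULL
  - enrollment 8 (Pete): course_id=3 -> matches Statistics
  - enrollment 9 (Wendy): course_id=1 -> matches Algebra
All 9 rows appear; 2 have NULL course.

SQL:
SELECT a.student, b.title AS course
FROM enrollments a
LEFT JOIN courses b ON a.course_id = b.id

Result:
student | course        
--------+---------------
Dave    | Linear Algebra
Olivia  | Linear Algebra
Eve     | Algebra       
Xander  | Statistics    
Zoe     | Algebra       
Aaron   | NULL          
Tina    | NULL          
Pete    | Statistics    
Wendy   | Algebra       


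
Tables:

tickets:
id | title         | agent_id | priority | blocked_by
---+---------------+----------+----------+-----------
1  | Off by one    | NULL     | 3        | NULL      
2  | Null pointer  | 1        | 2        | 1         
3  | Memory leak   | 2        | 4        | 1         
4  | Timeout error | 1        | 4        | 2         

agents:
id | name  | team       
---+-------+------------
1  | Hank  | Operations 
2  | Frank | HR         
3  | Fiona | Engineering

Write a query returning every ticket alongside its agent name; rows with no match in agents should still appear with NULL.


LEFT JOIN keeps every row from tickets (the left table); where agent_id has no match in agents, the agent columns become NULL. Walk through each ticket:
  - ticket 1 (Off by one): agent_id=NULL, no match -> kept with NULL
  - ticket 2 (Null pointer): agent_id=1 -> matches Hank
  - ticket 3 (Memory leak): agent_id=2 -> matches Frank
  - ticket 4 (Timeout error): agent_id=1 -> matches Hank
All 4 rows appear; 1 has NULL agent.

SQL:
SELECT a.title, b.name AS agent
FROM tickets a
LEFT JOIN agents b ON a.agent_id = b.id

Result:
title         | agent
--------------+------
Off by one    | NULL 
Null pointer  | Hank 
Memory leak   | Frank
Timeout error | Hank 


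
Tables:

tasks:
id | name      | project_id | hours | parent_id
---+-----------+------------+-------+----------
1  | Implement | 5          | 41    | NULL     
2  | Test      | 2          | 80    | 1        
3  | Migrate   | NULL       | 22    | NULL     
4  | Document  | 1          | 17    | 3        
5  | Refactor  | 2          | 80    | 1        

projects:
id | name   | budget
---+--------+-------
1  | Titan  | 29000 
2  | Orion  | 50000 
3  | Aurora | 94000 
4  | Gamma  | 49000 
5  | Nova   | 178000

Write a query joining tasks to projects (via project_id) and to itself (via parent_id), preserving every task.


Two LEFT JOINs from the same base table tasks: one to projects via project_id, one to tasks itself via parent_id. Both are LEFT so every task is preserved.
Match against projects:
  - task 1 (Implement): project_id=5 -> matches Nova
  - task 2 (Test): project_id=2 -> matches Orion
  - task 3 (Migrate): project_id=NULL, no match -> kept with NULL
  - task 4 (Document): project_id=1 -> matches Titan
  - task 5 (Refactor): project_id=2 -> matches Orion
Match against tasks (self):
  - task 1 (Implement): parent_id=NULL -> NULL
  - task 2 (Test): parent_id=1 -> Implement
  - task 3 (Migrate): parent_id=NULL -> NULL
  - task 4 (Document): parent_id=3 -> Migrate
  - task 5 (Refactor): parent_id=1 -> Implement

SQL:
SELECT a.name, b.name AS project, c.name AS parent
FROM tasks a
LEFT JOIN projects b ON a.project_id = b.id
LEFT JOIN tasks c ON a.parent_id = c.id

Result:
name      | project | parent   
----------+---------+----------
Implement | Nova    | NULL     
Test      | Orion   | Implement
Migrate   | NULL    | NULL     
Document  | Titan   | Migrate  
Refactor  | Orion   | Implement


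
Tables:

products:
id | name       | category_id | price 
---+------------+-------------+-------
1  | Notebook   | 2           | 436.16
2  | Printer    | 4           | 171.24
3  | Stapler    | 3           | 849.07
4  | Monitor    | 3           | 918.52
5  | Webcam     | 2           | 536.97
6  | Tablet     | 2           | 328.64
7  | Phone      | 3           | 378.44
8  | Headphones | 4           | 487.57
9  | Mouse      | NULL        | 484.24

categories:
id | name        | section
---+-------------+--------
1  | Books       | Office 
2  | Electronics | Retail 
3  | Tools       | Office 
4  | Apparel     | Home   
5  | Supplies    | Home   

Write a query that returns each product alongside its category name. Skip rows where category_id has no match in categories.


INNER JOIN keeps only products rows whose category_id matches an id in categories. Walk through each product:
  - product 1 (Notebook): category_id=2 -> matches Electronics
  - product 2 (Printer): category_id=4 -> matches Apparel
  - product 3 (Stapler): category_id=3 -> matches Tools
  - product 4 (Monitor): category_id=3 -> matches Tools
  - product 5 (Webcam): category_id=2 -> matches Electronics
  - product 6 (Tablet): category_id=2 -> matches Electronics
  - product 7 (Phone): category_id=3 -> matches Tools
  - product 8 (Headphones): category_id=4 -> matches Apparel
  - product 9 (Mouse): category_id=NULL, no match -> dropped
So 1 of 9 rows is dropped.

SQL:
SELECT a.name, b.name AS category
FROM products a
INNER JOIN categories b ON a.category_id = b.id

Result:
name       | category   
-----------+------------
Notebook   | Electronics
Printer    | Apparel    
Stapler    | Tools      
Monitor    | Tools      
Webcam     | Electronics
Tablet     | Electronics
Phone      | Tools      
Headphones | Apparel    


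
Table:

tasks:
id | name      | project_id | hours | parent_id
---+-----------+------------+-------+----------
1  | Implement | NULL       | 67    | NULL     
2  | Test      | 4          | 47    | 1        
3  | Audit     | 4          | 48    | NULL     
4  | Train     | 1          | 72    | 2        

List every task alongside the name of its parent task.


This is a self-join: tasks is joined to a second copy of itself, matching each row's parent_id to another row's id. Use LEFT JOIN so rows with parent_id=NULL are kept.
  - task 1 (Implement): parent_id=NULL -> NULL
  - task 2 (Test): parent_id=1 -> Implement
  - task 3 (Audit): parent_id=NULL -> NULL
  - task 4 (Train): parent_id=2 -> Test

SQL:
SELECT a.name AS item, b.name AS parent
FROM tasks a
LEFT JOIN tasks b ON a.parent_id = b.id

Result:
item      | parent   
----------+----------
Implement | NULL     
Test      | Implement
Audit     | NULL     
Train     | Test     


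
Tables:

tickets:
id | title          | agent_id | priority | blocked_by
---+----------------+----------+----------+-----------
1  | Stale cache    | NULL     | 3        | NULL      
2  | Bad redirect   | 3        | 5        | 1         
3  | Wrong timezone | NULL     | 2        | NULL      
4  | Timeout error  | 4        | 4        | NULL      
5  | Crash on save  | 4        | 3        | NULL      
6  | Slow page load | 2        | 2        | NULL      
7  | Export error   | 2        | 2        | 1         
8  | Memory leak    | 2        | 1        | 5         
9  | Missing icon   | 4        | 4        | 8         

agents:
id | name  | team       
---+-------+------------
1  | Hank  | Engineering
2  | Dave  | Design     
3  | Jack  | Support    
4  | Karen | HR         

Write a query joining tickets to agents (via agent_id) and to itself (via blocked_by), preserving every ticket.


Two LEFT JOINs from the same base table tickets: one to agents via agent_id, one to tickets itself via blocked_by. Both are LEFT so every ticket is preserved.
Match against agents:
  - ticket 1 (Stale cache): agent_id=NULL, no match -> kept with NULL
  - ticket 2 (Bad redirect): agent_id=3 -> matches Jack
  - ticket 3 (Wrong timezone): agent_id=NULL, no match -> kept with NULL
  - ticket 4 (Timeout error): agent_id=4 -> matches Karen
  - ticket 5 (Crash on save): agent_id=4 -> matches Karen
  - ticket 6 (Slow page load): agent_id=2 -> matches Dave
  - ticket 7 (Export error): agent_id=2 -> matches Dave
  - ticket 8 (Memory leak): agent_id=2 -> matches Dave
  - ticket 9 (Missing icon): agent_id=4 -> matches Karen
Match against tickets (self):
  - ticket 1 (Stale cache): blocked_by=NULL -> NULL
  - ticket 2 (Bad redirect): blocked_by=1 -> Stale cache
  - ticket 3 (Wrong timezone): blocked_by=NULL -> NULL
  - ticket 4 (Timeout error): blocked_by=NULL -> NULL
  - ticket 5 (Crash on save): blocked_by=NULL -> NULL
  - ticket 6 (Slow page load): blocked_by=NULL -> NULL
  - ticket 7 (Export error): blocked_by=1 -> Stale cache
  - ticket 8 (Memory leak): blocked_by=5 -> Crash on save
  - ticket 9 (Missing icon): blocked_by=8 -> Memory leak

SQL:
SELECT a.title, b.name AS agent, c.title AS blocked_by
FROM tickets a
LEFT JOIN agents b ON a.agent_id = b.id
LEFT JOIN tickets c ON a.blocked_by = c.id

Result:
title          | agent | blocked_by   
---------------+-------+--------------
Stale cache    | NULL  | NULL         
Bad redirect   | Jack  | Stale cache  
Wrong timezone | NULL  | NULL         
Timeout error  | Karen | NULL         
Crash on save  | Karen | NULL         
Slow page load | Dave  | NULL         
Export error   | Dave  | Stale cache  
Memory leak    | Dave  | Crash on save
Missing icon   | Karen | Memory leak  


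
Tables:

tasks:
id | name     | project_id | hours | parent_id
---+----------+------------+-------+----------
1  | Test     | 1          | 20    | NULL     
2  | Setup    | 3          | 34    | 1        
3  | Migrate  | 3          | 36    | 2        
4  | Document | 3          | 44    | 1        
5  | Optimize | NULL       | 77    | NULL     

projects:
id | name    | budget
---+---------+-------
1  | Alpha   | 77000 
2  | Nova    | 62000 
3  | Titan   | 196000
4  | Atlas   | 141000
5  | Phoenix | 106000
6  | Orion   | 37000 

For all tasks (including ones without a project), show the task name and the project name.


LEFT JOIN keeps every row from tasks (the left table); where project_id has no match in projects, the project columns become NULL. Walk through each task:
  - task 1 (Test): project_id=1 -> matches Alpha
  - task 2 (Setup): project_id=3 -> matches Titan
  - task 3 (Migrate): project_id=3 -> matches Titan
  - task 4 (Document): project_id=3 -> matches Titan
  - task 5 (Optimize): project_id=NULL, no match -> kept with NULL
All 5 rows appear; 1 has NULL project.

SQL:
SELECT a.name, b.name AS project
FROM tasks a
LEFT JOIN projects b ON a.project_id = b.id

Result:
name     | project
---------+--------
Test     | Alpha  
Setup    | Titan  
Migrate  | Titan  
Document | Titan  
Optimize | NULL   


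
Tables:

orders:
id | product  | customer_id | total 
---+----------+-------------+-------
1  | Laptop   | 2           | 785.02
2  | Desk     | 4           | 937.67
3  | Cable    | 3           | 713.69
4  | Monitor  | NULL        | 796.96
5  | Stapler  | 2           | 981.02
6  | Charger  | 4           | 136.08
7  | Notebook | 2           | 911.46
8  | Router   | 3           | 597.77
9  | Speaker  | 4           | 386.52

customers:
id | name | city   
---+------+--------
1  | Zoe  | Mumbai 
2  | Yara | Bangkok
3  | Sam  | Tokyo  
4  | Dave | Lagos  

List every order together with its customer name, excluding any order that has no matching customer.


INNER JOIN keeps only orders rows whose customer_id matches an id in customers. Walk through each order:
  - order 1 (Laptop): customer_id=2 -> matches Yara
  - order 2 (Desk): customer_id=4 -> matches Dave
  - order 3 (Cable): customer_id=3 -> matches Sam
  - order 4 (Monitor): customer_id=NULL, no match -> dropped
  - order 5 (Stapler): customer_id=2 -> matches Yara
  - order 6 (Charger): customer_id=4 -> matches Dave
  - order 7 (Notebook): customer_id=2 -> matches Yara
  - order 8 (Router): customer_id=3 -> matches Sam
  - order 9 (Speaker): customer_id=4 -> matches Dave
So 1 of 9 rows is dropped.

SQL:
SELECT a.product, b.name AS customer
FROM orders a
INNER JOIN customers b ON a.customer_id = b.id

Result:
product  | customer
---------+---------
Laptop   | Yara    
Desk     | Dave    
Cable    | Sam     
Stapler  | Yara    
Charger  | Dave    
Notebook | Yara    
Router   | Sam     
Speaker  | Dave    


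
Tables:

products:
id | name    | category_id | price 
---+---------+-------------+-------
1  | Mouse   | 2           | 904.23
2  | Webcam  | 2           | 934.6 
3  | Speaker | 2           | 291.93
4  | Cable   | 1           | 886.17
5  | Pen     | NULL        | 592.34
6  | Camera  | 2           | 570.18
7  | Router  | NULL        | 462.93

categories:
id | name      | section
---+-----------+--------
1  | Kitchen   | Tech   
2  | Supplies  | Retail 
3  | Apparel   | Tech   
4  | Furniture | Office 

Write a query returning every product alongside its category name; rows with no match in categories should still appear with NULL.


LEFT JOIN keeps every row from products (the left table); where category_id has no match in categories, the category columns become NULL. Walk through each product:
  - product 1 (Mouse): category_id=2 -> matches Supplies
  - product 2 (Webcam): category_id=2 -> matches Supplies
  - product 3 (Speaker): category_id=2 -> matches Supplies
  - product 4 (Cable): category_id=1 -> matches Kitchen
  - product 5 (Pen): category_id=NULL, no match -> kept with NULL
  - product 6 (Camera): category_id=2 -> matches Supplies
  - product 7 (Router): category_id=NULL, no match -> kept with NULL
All 7 rows appear; 2 have NULL category.

SQL:
SELECT a.name, b.name AS category
FROM products a
LEFT JOIN categories b ON a.category_id = b.id

Result:
name    | category
--------+---------
Mouse   | Supplies
Webcam  | Supplies
Speaker | Supplies
Cable   | Kitchen 
Pen     | NULL    
Camera  | Supplies
Router  | NULL    


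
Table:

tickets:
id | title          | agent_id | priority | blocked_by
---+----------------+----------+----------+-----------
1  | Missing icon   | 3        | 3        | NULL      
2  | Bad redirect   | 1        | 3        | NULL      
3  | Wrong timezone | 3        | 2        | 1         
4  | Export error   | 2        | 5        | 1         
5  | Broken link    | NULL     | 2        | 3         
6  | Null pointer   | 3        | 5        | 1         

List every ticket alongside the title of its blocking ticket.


This is a self-join: tickets is joined to a second copy of itself, matching each row's blocked_by to another row's id. Use LEFT JOIN so rows with blocked_by=NULL are kept.
  - ticket 1 (Missing icon): blocked_by=NULL -> NULL
  - ticket 2 (Bad redirect): blocked_by=NULL -> NULL
  - ticket 3 (Wrong timezone): blocked_by=1 -> Missing icon
  - ticket 4 (Export error): blocked_by=1 -> Missing icon
  - ticket 5 (Broken link): blocked_by=3 -> Wrong timezone
  - ticket 6 (Null pointer): blocked_by=1 -> Missing icon

SQL:
SELECT a.title AS item, b.title AS blocked_by
FROM tickets a
LEFT JOIN tickets b ON a.blocked_by = b.id

Result:
item           | blocked_by    
---------------+---------------
Missing icon   | NULL          
Bad redirect   | NULL          
Wrong timezone | Missing icon  
Export error   | Missing icon  
Broken link    | Wrong timezone
Null pointer   | Missing icon  


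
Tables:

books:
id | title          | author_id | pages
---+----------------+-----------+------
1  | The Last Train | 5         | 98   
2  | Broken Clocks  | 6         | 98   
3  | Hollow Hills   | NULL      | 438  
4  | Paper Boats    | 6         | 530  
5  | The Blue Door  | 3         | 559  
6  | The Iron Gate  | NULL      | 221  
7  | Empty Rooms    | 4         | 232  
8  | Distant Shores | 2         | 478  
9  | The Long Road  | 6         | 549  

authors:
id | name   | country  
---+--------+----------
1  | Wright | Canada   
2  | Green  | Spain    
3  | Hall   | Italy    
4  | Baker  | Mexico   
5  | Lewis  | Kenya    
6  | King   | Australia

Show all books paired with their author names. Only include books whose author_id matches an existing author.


INNER JOIN keeps only books rows whose author_id matches an id in authors. Walk through each book:
  - book 1 (The Last Train): author_id=5 -> matches Lewis
  - book 2 (Broken Clocks): author_id=6 -> matches King
  - book 3 (Hollow Hills): author_id=NULL, no match -> dropped
  - book 4 (Paper Boats): author_id=6 -> matches King
  - book 5 (The Blue Door): author_id=3 -> matches Hall
  - book 6 (The Iron Gate): author_id=NULL, no match -> dropped
  - book 7 (Empty Rooms): author_id=4 -> matches Baker
  - book 8 (Distant Shores): author_id=2 -> matches Green
  - book 9 (The Long Road): author_id=6 -> matches King
So 2 of 9 rows are dropped.

SQL:
SELECT a.title, b.name AS author
FROM books a
INNER JOIN authors b ON a.author_id = b.id

Result:
title          | author
---------------+-------
The Last Train | Lewis 
Broken Clocks  | King  
Paper Boats    | King  
The Blue Door  | Hall  
Empty Rooms    | Baker 
Distant Shores | Green 
The Long Road  | King  


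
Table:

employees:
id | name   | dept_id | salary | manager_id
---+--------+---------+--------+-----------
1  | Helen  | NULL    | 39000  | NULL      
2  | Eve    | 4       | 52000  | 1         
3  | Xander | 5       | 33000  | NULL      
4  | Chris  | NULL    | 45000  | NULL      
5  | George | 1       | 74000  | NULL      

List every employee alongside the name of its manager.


This is a self-join: employees is joined to a second copy of itself, matching each row's manager_id to another row's id. Use LEFT JOIN so rows with manager_id=NULL are kept.
  - employee 1 (Helen): manager_id=NULL -> NULL
  - employee 2 (Eve): manager_id=1 -> Helen
  - employee 3 (Xander): manager_id=NULL -> NULL
  - employee 4 (Chris): manager_id=NULL -> NULL
  - employee 5 (George): manager_id=NULL -> NULL

SQL:
SELECT a.name AS item, b.name AS manager
FROM employees a
LEFT JOIN employees b ON a.manager_id = b.id

Result:
item   | manager
-------+--------
Helen  | NULL   
Eve    | Helen  
Xander | NULL   
Chris  | NULL   
George | NULL   


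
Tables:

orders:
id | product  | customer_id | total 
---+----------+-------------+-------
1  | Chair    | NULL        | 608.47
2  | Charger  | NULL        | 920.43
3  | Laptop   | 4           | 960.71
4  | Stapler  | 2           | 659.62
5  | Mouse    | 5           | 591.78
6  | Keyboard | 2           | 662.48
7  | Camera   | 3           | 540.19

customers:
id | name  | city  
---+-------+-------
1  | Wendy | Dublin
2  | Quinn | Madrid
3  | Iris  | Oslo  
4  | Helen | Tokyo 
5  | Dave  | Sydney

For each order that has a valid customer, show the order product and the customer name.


INNER JOIN keeps only orders rows whose customer_id matches an id in customers. Walk through each order:
  - order 1 (Chair): customer_id=NULL, no match -> dropped
  - order 2 (Charger): customer_id=NULL, no match -> dropped
  - order 3 (Laptop): customer_id=4 -> matches Helen
  - order 4 (Stapler): customer_id=2 -> matches Quinn
  - order 5 (Mouse): customer_id=5 -> matches Dave
  - order 6 (Keyboard): customer_id=2 -> matches Quinn
  - order 7 (Camera): customer_id=3 -> matches Iris
So 2 of 7 rows are dropped.

SQL:
SELECT a.product, b.name AS customer
FROM orders a
INNER JOIN customers b ON a.customer_id = b.id

Result:
product  | customer
---------+---------
Laptop   | Helen   
Stapler  | Quinn   
Mouse    | Dave    
Keyboard | Quinn   
Camera   | Iris    


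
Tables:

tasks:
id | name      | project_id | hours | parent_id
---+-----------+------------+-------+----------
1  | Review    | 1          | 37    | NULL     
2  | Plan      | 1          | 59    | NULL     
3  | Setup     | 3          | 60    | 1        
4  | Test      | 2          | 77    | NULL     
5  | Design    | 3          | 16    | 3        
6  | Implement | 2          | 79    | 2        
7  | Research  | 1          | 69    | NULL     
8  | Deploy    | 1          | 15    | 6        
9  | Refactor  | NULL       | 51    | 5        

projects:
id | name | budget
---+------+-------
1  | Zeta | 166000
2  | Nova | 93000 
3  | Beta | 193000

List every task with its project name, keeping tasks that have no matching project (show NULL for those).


LEFT JOIN keeps every row from tasks (the left table); where project_id has no match in projects, the project columns become NULL. Walk through each task:
  - task 1 (Review): project_id=1 -> matches Zeta
  - task 2 (Plan): project_id=1 -> matches Zeta
  - task 3 (Setup): project_id=3 -> matches Beta
  - task 4 (Test): project_id=2 -> matches Nova
  - task 5 (Design): project_id=3 -> matches Beta
  - task 6 (Implement): project_id=2 -> matches Nova
  - task 7 (Research): project_id=1 -> matches Zeta
  - task 8 (Deploy): project_id=1 -> matches Zeta
  - task 9 (Refactor): project_id=NULL, no match -> kept with NULL
All 9 rows appear; 1 has NULL project.

SQL:
SELECT a.name, b.name AS project
FROM tasks a
LEFT JOIN projects b ON a.project_id = b.id

Result:
name      | project
----------+--------
Review    | Zeta   
Plan      | Zeta   
Setup     | Beta   
Test      | Nova   
Design    | Beta   
Implement | Nova   
Research  | Zeta   
Deploy    | Zeta   
Refactor  | NULL   


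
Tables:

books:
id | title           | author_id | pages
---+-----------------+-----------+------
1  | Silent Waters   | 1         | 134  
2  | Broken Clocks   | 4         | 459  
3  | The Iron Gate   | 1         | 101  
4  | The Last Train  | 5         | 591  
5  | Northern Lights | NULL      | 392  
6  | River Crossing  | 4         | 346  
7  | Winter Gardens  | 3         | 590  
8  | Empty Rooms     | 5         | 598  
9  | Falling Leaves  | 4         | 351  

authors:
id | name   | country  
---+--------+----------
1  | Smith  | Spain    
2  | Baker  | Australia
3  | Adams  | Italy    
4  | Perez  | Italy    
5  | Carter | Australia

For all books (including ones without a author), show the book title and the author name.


LEFT JOIN keeps every row from books (the left table); where author_id has no match in authors, the author columns become NULL. Walk through each book:
  - book 1 (Silent Waters): author_id=1 -> matches Smith
  - book 2 (Broken Clocks): author_id=4 -> matches Perez
  - book 3 (The Iron Gate): author_id=1 -> matches Smith
  - book 4 (The Last Train): author_id=5 -> matches Carter
  - book 5 (Northern Lights): author_id=NULL, no match -> kept with NULL
  - book 6 (River Crossing): author_id=4 -> matches Perez
  - book 7 (Winter Gardens): author_id=3 -> matches Adams
  - book 8 (Empty Rooms): author_id=5 -> matches Carter
  - book 9 (Falling Leaves): author_id=4 -> matches Perez
All 9 rows appear; 1 has NULL author.

SQL:
SELECT a.title, b.name AS author
FROM books a
LEFT JOIN authors b ON a.author_id = b.id

Result:
title           | author
----------------+-------
Silent Waters   | Smith 
Broken Clocks   | Perez 
The Iron Gate   | Smith 
The Last Train  | Carter
Northern Lights | NULL  
River Crossing  | Perez 
Winter Gardens  | Adams 
Empty Rooms     | Carter
Falling Leaves  | Perez 


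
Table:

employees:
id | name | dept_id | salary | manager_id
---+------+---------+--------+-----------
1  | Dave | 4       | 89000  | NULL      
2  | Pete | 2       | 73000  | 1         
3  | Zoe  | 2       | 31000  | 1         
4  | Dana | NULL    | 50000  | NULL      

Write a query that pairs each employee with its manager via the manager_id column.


This is a self-join: employees is joined to a second copy of itself, matching each row's manager_id to another row's id. Use LEFT JOIN so rows with manager_id=NULL are kept.
  - employee 1 (Dave): manager_id=NULL -> NULL
  - employee 2 (Pete): manager_id=1 -> Dave
  - employee 3 (Zoe): manager_id=1 -> Dave
  - employee 4 (Dana): manager_id=NULL -> NULL

SQL:
SELECT a.name AS item, b.name AS manager
FROM employees a
LEFT JOIN employees b ON a.manager_id = b.id

Result:
item | manager
-----+--------
Dave | NULL   
Pete | Dave   
Zoe  | Dave   
Dana | NULL   
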